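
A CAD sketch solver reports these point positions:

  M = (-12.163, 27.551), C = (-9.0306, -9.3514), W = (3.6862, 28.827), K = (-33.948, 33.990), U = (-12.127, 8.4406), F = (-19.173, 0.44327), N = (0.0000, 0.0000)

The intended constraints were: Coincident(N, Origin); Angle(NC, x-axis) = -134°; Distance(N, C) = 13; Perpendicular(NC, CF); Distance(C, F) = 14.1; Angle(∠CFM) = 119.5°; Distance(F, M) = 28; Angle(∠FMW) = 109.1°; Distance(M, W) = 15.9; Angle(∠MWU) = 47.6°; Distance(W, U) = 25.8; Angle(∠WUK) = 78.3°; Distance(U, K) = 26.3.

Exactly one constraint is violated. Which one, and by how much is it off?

Distance(U, K) = 26.3 — off by 7.30.

N = (0.00, 0.00) ✓; NC at -134.0° ✓; |NC| = 13.00 ✓; ∠(NC, CF) = 90.00° ✓; |CF| = 14.10 ✓; ∠CFM = 119.5° ✓; |FM| = 28.00 ✓; ∠FMW = 109.1° ✓; |MW| = 15.90 ✓; ∠MWU = 47.60° ✓; |WU| = 25.80 ✓; ∠WUK = 78.30° ✓; |UK| = 33.60 ✗.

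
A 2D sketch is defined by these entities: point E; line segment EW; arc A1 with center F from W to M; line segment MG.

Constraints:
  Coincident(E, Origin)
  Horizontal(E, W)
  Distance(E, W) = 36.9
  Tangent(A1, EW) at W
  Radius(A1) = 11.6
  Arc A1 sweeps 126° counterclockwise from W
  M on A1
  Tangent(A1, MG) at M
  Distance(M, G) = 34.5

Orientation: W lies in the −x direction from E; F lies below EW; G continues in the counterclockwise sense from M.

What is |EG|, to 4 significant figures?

53.13

E is at the origin; EW is horizontal with |EW| = 36.9 and W on the −x side, so W = (-36.90, 0.000). The tangent condition forces FW to be normal to EW, so F = W + (0, -11.6) = (-36.90, -11.60). On A1, W sits at bearing 90° from F; a 126° counterclockwise sweep puts M at bearing 216°, so M = F + 11.6·(cos 216°, sin 216°) = (-46.28, -18.42). The tangent condition forces FM to be normal to MG, so MG runs along (−sin 216°, cos 216°); with |MG| = 34.5, G = (-26.01, -46.33). Then |EG| = |G − E| = 53.13.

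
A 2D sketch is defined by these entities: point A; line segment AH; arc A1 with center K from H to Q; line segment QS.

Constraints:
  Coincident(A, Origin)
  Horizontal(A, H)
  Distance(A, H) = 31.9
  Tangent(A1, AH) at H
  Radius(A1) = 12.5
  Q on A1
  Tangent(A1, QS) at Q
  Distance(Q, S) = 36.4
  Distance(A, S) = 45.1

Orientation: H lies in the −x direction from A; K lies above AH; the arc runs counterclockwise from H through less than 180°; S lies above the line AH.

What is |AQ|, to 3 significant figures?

21.8

Checks: |KQ| = 12.50 ✓; ∠(KQ, QS) = 90.00° ✓; |QS| = 36.40 ✓; |AS| = 45.10 ✓.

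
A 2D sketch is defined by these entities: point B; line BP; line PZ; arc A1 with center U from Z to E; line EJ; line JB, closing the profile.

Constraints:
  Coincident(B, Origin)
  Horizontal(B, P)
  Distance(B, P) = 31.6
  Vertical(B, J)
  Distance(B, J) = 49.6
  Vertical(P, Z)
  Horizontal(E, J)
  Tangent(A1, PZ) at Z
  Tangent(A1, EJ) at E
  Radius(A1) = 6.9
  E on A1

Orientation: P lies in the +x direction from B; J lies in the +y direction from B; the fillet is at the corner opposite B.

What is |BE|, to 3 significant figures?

55.4

The virtual corner opposite B is at (31.6, 49.6). Since A1 is tangent to PZ there, UZ ⟂ PZ and A1 meets EJ tangentially, so UE is at right angles to EJ, with radius 6.9, so the center U sits 6.9 in from both sides at U = (24.7, 42.7). That places the tangent points at Z = (31.6, 42.7) on PZ and E = (24.7, 49.6) on EJ. Then |BE| = |E − B| = 55.4.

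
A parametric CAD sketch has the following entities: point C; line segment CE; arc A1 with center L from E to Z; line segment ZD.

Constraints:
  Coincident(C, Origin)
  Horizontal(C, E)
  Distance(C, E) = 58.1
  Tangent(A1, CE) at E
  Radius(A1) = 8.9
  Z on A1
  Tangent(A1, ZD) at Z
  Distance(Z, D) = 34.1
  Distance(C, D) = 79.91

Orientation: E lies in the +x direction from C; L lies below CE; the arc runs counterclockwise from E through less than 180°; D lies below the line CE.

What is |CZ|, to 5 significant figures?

52.128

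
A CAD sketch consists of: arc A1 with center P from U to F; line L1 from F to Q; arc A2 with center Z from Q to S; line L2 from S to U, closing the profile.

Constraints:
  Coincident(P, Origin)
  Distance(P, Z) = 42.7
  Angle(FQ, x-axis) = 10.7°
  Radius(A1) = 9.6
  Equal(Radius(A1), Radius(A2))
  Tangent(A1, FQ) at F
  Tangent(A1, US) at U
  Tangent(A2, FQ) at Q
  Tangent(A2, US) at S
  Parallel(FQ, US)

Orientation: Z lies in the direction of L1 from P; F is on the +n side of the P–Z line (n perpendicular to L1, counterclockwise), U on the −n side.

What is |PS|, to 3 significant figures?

43.8

The slot axis is L1's direction at 10.7°, so u = (cos 10.7°, sin 10.7°) = (0.983, 0.186) and n = (−sin 10.7°, cos 10.7°) = (-0.186, 0.983). P is at the origin and Z lies 42.7 along u from P, so Z = 42.7·u = (42.0, 7.93). Tangency of A1 to both parallel lines with radius 9.6 puts F and U at P ± 9.6·n: F = (-1.78, 9.43), U = (1.78, -9.43). Equal radii place Q and S the same way about Z: Q = Z + 9.6·n = (40.2, 17.4), S = Z − 9.6·n = (43.7, -1.51). Then |PS| = |S − P| = 43.8.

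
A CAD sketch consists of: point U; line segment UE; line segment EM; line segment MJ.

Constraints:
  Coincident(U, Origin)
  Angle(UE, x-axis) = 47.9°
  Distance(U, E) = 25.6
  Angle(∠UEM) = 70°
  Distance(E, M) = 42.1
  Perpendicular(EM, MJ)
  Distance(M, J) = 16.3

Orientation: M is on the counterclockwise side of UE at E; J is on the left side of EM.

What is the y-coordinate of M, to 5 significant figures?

34.834

U is at the origin; UE runs at 47.9° with length 25.6, so E = 25.6·(cos 47.9°, sin 47.9°) = (17.163, 18.995). ∠UEM = 70.0°, so EM runs at 47.9° + (180° − 70.0°) = 157.90° from the x-axis; with |EM| = 42.1, M = E + 42.1·(cos 157.90°, sin 157.90°) = (-21.844, 34.834). So M.y = 34.834.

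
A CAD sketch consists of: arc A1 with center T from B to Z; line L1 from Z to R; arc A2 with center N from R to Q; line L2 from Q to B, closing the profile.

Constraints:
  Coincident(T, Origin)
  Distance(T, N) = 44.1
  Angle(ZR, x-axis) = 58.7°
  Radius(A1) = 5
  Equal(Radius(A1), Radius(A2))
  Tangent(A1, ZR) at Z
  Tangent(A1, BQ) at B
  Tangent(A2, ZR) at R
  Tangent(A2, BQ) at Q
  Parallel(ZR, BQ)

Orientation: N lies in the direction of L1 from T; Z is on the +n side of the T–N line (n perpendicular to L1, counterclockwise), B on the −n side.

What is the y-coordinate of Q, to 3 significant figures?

35.1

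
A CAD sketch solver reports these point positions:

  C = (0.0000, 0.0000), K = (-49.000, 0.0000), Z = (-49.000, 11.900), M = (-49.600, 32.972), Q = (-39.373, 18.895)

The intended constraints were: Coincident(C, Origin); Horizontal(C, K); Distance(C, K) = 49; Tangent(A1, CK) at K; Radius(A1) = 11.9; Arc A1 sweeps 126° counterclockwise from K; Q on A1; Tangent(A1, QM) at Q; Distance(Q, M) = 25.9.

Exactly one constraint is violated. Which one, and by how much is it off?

Distance(Q, M) = 25.9 — off by 8.50.

C = (0.00, 0.00) ✓; C.y = 0.00, K.y = 0.00 ✓; |CK| = 49.00 ✓; ∠(ZK, KC) = 90.00° ✓; |ZK| = 11.90 ✓; bearing(Z→Q) − bearing(Z→K) = 126.0° ✓; |ZQ| = 11.90 ✓; ∠(ZQ, QM) = 90.00° ✓; |QM| = 17.40 ✗.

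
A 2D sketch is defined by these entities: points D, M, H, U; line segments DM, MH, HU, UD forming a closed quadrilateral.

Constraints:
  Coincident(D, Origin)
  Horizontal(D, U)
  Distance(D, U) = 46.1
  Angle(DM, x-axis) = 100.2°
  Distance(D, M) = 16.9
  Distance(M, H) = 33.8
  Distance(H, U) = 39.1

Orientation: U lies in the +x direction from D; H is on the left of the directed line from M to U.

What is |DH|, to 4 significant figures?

42.66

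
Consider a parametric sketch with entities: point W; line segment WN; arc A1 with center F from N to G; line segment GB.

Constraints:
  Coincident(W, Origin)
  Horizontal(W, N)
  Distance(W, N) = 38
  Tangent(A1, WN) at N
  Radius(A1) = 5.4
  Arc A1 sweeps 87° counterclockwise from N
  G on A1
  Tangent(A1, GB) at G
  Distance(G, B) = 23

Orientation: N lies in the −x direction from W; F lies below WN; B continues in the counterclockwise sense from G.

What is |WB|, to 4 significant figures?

52.70

On A1, N sits at bearing 90° from F; an 87° counterclockwise sweep puts G at bearing 177°, so G = F + 5.4·(cos 177°, sin 177°) = (-43.39, -5.117). A1 meets GB tangentially, so FG is at right angles to GB, so GB runs along (−sin 177°, cos 177°); with |GB| = 23.0, B = (-44.60, -28.09). Then |WB| = |B − W| = 52.70.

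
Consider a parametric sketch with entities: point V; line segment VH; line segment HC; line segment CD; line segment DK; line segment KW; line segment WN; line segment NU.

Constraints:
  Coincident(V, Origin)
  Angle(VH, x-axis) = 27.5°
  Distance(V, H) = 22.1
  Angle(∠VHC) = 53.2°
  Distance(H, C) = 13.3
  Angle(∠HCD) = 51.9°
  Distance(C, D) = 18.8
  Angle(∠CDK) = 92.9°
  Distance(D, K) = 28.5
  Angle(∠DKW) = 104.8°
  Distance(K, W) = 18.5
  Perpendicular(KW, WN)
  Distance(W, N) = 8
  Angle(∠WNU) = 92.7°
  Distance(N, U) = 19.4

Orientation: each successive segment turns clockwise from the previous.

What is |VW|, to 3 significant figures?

46.4

V is at the origin; VH runs at 27.5° with length 22.1, so H = (19.6, 10.2). ∠VHC = 53.2° gives HC at -99.3° from the x-axis; with |HC| = 13.3, C = (17.5, -2.92). ∠HCD = 51.9° gives CD at 133° from the x-axis; with |CD| = 18.8, D = (4.73, 10.9). ∠CDK = 92.9° gives DK at 45.5° from the x-axis; with |DK| = 28.5, K = (24.7, 31.2). ∠DKW = 104.8° gives KW at -29.7° from the x-axis; with |KW| = 18.5, W = (40.8, 22.1). Then |VW| = |W − V| = 46.4.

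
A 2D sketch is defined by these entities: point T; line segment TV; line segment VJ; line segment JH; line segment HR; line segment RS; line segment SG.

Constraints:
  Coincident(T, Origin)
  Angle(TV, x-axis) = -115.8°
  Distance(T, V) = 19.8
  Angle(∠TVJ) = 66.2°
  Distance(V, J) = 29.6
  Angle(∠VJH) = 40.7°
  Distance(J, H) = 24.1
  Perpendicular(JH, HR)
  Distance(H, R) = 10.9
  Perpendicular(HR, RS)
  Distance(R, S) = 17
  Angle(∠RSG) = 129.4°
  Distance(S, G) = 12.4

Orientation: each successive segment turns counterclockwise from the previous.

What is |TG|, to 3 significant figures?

29.0

T is at the origin; TV runs at -115.8° with length 19.8, so V = (-8.62, -17.8). ∠TVJ = 66.2° gives VJ at -2.00° from the x-axis; with |VJ| = 29.6, J = (21.0, -18.9). ∠VJH = 40.7° gives JH at 137° from the x-axis; with |JH| = 24.1, H = (3.25, -2.52). The perpendicularity gives HR at right angles to JH, so HR runs at -133°; with |HR| = 10.9, R = (-4.14, -10.5). HR ⟂ RS, so RS runs at -42.7°; with |RS| = 17.0, S = (8.35, -22.1). ∠RSG = 129.4° gives SG at 7.90° from the x-axis; with |SG| = 12.4, G = (20.6, -20.4). Then |TG| = |G − T| = 29.0.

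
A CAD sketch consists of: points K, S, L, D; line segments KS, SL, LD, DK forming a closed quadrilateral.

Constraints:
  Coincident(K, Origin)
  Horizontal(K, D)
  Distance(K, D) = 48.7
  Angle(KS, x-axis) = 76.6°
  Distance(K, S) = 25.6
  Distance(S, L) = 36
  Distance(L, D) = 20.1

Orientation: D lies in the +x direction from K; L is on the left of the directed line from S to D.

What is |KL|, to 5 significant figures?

45.438

Checks: |SL| = 36.00 ✓; |LD| = 20.10 ✓.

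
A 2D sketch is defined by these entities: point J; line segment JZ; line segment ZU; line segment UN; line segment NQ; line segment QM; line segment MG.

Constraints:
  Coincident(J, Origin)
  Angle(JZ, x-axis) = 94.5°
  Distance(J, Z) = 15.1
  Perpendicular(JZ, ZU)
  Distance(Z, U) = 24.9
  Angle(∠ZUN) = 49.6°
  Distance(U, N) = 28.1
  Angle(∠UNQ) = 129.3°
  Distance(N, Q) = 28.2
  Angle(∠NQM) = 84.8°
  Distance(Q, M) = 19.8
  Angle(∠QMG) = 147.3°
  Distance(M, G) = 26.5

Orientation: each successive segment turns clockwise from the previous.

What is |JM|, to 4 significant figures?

23.83

J is at the origin; JZ runs at 94.5° with length 15.1, so Z = (-1.185, 15.05). The perpendicularity gives ZU at right angles to JZ, so ZU runs at 4.500°; with |ZU| = 24.9, U = (23.64, 17.01). ∠ZUN = 49.6° gives UN at -125.9° from the x-axis; with |UN| = 28.1, N = (7.161, -5.755). ∠UNQ = 129.3° gives NQ at -176.6° from the x-axis; with |NQ| = 28.2, Q = (-20.99, -7.428). ∠NQM = 84.8° gives QM at 88.20° from the x-axis; with |QM| = 19.8, M = (-20.37, 12.36). Then |JM| = |M − J| = 23.83.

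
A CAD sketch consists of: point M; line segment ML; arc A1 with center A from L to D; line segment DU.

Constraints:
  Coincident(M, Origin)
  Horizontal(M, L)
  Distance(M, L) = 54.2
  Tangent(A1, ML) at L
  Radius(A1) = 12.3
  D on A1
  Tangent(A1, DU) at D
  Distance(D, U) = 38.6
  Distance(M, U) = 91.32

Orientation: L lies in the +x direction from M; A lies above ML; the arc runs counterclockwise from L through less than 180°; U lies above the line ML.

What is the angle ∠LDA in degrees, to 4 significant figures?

56.40°

Checks: |ML| = 54.20 ✓; |AD| = 12.30 ✓; ∠(AD, DU) = 90.00° ✓; |DU| = 38.60 ✓; |MU| = 91.32 ✓.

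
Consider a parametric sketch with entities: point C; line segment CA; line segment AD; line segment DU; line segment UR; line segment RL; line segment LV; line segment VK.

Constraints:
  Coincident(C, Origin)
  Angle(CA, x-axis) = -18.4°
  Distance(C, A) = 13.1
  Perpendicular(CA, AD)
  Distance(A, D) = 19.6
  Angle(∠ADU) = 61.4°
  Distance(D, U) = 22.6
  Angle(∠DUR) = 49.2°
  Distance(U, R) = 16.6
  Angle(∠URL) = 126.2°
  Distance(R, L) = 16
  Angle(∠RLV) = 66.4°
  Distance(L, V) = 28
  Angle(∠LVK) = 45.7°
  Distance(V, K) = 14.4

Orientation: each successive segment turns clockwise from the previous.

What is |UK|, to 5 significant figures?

9.2399

C is at the origin; CA runs at -18.4° with length 13.1, so A = (12.430, -4.1350). CA is perpendicular to AD, so AD runs at -108.40°; with |AD| = 19.6, D = (6.2436, -22.733). ∠ADU = 61.4° gives DU at 133.00° from the x-axis; with |DU| = 22.6, U = (-9.1696, -6.2044). ∠DUR = 49.2° gives UR at 2.2000° from the x-axis; with |UR| = 16.6, R = (7.4182, -5.5671). ∠URL = 126.2° gives RL at -51.600° from the x-axis; with |RL| = 16.0, L = (17.357, -18.106). ∠RLV = 66.4° gives LV at -165.20° from the x-axis; with |LV| = 28.0, V = (-9.7145, -25.259). ∠LVK = 45.7° gives VK at 60.500° from the x-axis; with |VK| = 14.4, K = (-2.6236, -12.726). Then |UK| = |K − U| = 9.2399.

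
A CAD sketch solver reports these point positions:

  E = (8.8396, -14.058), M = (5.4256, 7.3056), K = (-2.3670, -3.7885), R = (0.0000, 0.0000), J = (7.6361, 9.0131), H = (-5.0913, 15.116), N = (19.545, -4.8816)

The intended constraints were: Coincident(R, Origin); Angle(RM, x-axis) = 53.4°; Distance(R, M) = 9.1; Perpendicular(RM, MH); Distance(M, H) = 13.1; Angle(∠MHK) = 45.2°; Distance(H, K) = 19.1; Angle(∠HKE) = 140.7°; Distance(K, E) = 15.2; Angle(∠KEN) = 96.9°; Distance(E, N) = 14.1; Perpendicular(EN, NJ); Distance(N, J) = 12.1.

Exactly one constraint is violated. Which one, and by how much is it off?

Distance(N, J) = 12.1 — off by 6.20.

R = (0.00, 0.00) ✓; RM at 53.40° ✓; |RM| = 9.100 ✓; ∠(RM, MH) = 90.00° ✓; |MH| = 13.10 ✓; ∠MHK = 45.20° ✓; |HK| = 19.10 ✓; ∠HKE = 140.7° ✓; |KE| = 15.20 ✓; ∠KEN = 96.90° ✓; |EN| = 14.10 ✓; ∠(EN, NJ) = 90.00° ✓; |NJ| = 18.30 ✗.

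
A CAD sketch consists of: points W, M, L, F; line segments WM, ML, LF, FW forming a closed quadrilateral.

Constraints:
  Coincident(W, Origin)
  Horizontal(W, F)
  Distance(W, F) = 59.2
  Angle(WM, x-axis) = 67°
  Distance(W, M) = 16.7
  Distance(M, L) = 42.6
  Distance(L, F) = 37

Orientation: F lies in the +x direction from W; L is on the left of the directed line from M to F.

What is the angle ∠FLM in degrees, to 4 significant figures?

86.86°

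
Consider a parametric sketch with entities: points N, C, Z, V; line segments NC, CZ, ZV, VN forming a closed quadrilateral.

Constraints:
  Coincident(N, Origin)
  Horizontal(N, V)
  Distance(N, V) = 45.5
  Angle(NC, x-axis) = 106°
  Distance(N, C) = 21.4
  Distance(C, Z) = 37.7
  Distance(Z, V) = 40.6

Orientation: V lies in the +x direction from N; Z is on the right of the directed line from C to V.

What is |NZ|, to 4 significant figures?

16.49

Checks: |CZ| = 37.70 ✓; |ZV| = 40.60 ✓.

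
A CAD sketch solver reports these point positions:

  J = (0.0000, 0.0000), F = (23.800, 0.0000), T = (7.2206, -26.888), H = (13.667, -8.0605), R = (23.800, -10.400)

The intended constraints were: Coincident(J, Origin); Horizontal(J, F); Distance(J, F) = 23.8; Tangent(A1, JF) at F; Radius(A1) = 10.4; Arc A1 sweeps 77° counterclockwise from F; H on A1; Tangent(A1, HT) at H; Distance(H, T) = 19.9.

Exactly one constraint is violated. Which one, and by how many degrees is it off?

Tangent(A1, HT) at H — off by 5.90°.

J = (0.00, 0.00) ✓; J.y = 0.00, F.y = 0.00 ✓; |JF| = 23.80 ✓; ∠(RF, FJ) = 90.00° ✓; |RF| = 10.40 ✓; bearing(R→H) − bearing(R→F) = 77.00° ✓; |RH| = 10.40 ✓; ∠(RH, HT) = 95.90° ✗; |HT| = 19.90 ✓.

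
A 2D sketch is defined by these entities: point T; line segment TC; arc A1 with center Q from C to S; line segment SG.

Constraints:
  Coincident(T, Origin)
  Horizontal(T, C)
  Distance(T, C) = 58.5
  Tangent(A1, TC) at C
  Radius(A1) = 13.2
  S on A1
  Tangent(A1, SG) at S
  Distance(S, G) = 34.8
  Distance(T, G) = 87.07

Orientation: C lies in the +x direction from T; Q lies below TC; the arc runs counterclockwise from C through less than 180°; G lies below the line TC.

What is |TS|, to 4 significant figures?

53.80

T is at the origin; TC is horizontal with |TC| = 58.5 and C on the +x side, so C = (58.50, 0.000). Tangency of A1 to TC means the radius QC is perpendicular to TC, so Q = C + (0, -13.2) = (58.50, -13.20). Since QS ⟂ SG (tangency), |QG| = √(13.2² + 34.8²) = 37.22 regardless of where S sits on A1. So G lies on both circle(T, 87.07) and circle(Q, 37.22); the below-TC intersection is G = (72.98, -47.49). S is the foot of the tangent from G: S = (48.95, -22.31).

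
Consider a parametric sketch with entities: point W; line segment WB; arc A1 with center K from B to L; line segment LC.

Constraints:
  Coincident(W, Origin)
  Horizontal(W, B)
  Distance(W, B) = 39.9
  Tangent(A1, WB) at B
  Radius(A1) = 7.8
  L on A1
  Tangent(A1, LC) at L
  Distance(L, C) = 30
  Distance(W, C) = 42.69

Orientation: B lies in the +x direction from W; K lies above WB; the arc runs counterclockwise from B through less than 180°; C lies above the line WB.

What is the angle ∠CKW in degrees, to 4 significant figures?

71.70°

Checks: W = (0.00, 0.00) ✓; |KL| = 7.800 ✓; ∠(KL, LC) = 90.00° ✓; |LC| = 30.00 ✓; |WC| = 42.69 ✓.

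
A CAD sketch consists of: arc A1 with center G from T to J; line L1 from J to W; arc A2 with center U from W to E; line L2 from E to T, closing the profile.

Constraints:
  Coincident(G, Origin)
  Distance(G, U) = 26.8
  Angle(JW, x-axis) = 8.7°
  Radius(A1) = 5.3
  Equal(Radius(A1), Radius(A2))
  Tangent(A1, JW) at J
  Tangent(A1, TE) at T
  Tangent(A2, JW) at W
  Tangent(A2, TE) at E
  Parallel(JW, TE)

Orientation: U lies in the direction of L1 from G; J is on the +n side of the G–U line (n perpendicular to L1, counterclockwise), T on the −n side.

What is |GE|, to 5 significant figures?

27.319

The slot axis is L1's direction at 8.7°, so u = (cos 8.7°, sin 8.7°) = (0.98849, 0.15126) and n = (−sin 8.7°, cos 8.7°) = (-0.15126, 0.98849). G is at the origin and U lies 26.8 along u from G, so U = 26.8·u = (26.492, 4.0538). Tangency of A1 to both parallel lines with radius 5.3 puts J and T at G ± 5.3·n: J = (-0.80168, 5.2390), T = (0.80168, -5.2390). Equal radii place W and E the same way about U: W = U + 5.3·n = (25.690, 9.2928), E = U − 5.3·n = (27.293, -1.1852). Then |GE| = |E − G| = 27.319.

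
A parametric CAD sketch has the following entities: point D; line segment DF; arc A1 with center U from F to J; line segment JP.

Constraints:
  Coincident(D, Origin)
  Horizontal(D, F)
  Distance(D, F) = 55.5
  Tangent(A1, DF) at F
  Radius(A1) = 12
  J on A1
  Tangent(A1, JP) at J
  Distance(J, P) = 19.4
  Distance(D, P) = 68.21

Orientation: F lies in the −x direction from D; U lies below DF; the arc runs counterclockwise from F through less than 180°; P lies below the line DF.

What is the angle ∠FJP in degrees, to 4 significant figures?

123.3°

D is at the origin; DF is horizontal with |DF| = 55.5 and F on the −x side, so F = (-55.50, 0.000). Tangency of A1 to DF means the radius UF is perpendicular to DF, so U = F + (0, -12) = (-55.50, -12.00). Since UJ ⟂ JP (tangency), |UP| = √(12.0² + 19.4²) = 22.81 regardless of where J sits on A1. So P lies on both circle(D, 68.21) and circle(U, 22.81); the below-DF intersection is P = (-58.80, -34.57). J is the foot of the tangent from P: J = (-66.51, -16.77).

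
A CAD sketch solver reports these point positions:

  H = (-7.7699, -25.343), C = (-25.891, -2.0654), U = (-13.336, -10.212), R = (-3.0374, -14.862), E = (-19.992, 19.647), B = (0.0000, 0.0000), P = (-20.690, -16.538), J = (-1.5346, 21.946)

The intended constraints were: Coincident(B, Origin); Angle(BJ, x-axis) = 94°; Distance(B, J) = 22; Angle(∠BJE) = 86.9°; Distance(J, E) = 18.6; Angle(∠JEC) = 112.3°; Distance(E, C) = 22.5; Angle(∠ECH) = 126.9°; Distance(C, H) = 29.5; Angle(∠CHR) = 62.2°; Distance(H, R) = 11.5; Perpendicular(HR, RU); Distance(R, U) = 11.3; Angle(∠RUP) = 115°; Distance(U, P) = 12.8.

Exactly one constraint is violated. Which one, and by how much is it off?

Distance(U, P) = 12.8 — off by 3.10.

B = (0.00, 0.00) ✓; BJ at 94.00° ✓; |BJ| = 22.00 ✓; ∠BJE = 86.90° ✓; |JE| = 18.60 ✓; ∠JEC = 112.3° ✓; |EC| = 22.50 ✓; ∠ECH = 126.9° ✓; |CH| = 29.50 ✓; ∠CHR = 62.20° ✓; |HR| = 11.50 ✓; ∠(HR, RU) = 90.00° ✓; |RU| = 11.30 ✓; ∠RUP = 115.0° ✓; |UP| = 9.700 ✗.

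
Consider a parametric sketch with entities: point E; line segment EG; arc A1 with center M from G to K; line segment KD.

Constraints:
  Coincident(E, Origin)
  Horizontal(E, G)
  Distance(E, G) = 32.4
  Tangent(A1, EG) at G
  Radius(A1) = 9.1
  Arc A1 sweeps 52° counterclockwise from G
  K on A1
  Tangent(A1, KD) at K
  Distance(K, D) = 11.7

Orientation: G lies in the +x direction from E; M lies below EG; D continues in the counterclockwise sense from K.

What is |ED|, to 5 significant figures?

22.060

E is at the origin; E and G share the same y with |EG| = 32.4 and G on the +x side, so G = (32.400, 0.0000). The tangent condition forces MG to be normal to EG, so M = G + (0, -9.1) = (32.400, -9.1000). On A1, G sits at bearing 90° from M; a 52° counterclockwise sweep puts K at bearing 142°, so K = M + 9.1·(cos 142°, sin 142°) = (25.229, -3.4975). Tangency of A1 to KD means the radius MK is perpendicular to KD, so KD runs along (−sin 142°, cos 142°); with |KD| = 11.7, D = (18.026, -12.717). Then |ED| = |D − E| = 22.060.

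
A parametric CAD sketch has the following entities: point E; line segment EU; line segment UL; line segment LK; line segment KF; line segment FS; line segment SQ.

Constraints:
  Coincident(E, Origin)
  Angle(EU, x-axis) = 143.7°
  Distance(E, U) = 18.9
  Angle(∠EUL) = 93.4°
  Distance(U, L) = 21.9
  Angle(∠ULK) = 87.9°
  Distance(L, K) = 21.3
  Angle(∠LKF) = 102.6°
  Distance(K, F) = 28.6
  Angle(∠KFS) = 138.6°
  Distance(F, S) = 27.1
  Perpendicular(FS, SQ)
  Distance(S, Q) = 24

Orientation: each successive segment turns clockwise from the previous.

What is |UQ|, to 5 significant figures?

19.639

E is at the origin; EU runs at 143.7° with length 18.9, so U = (-15.232, 11.189). ∠EUL = 93.4° gives UL at 57.100° from the x-axis; with |UL| = 21.9, L = (-3.3365, 29.577). ∠ULK = 87.9° gives LK at -35.000° from the x-axis; with |LK| = 21.3, K = (14.111, 17.360). ∠LKF = 102.6° gives KF at -112.40° from the x-axis; with |KF| = 28.6, F = (3.2128, -9.0825). ∠KFS = 138.6° gives FS at -153.80° from the x-axis; with |FS| = 27.1, S = (-21.103, -21.047). The perpendicularity gives SQ at right angles to FS, so SQ runs at 116.20°; with |SQ| = 24.0, Q = (-31.699, 0.48692). Then |UQ| = |Q − U| = 19.639.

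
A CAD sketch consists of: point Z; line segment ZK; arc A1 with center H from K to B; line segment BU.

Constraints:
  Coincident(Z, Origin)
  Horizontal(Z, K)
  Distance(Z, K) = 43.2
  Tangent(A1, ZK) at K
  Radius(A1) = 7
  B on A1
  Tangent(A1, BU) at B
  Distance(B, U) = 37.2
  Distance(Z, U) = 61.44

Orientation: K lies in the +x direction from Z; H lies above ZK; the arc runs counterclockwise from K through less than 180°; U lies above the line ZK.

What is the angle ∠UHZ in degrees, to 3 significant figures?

97.4°

Z is at the origin; ZK is horizontal with |ZK| = 43.2 and K on the +x side, so K = (43.2, 0.00). Tangency of A1 to ZK means the radius HK is perpendicular to ZK, so H = K + (0, 7) = (43.2, 7.00). Since HB ⟂ BU (tangency), |HU| = √(7.0² + 37.2²) = 37.9 regardless of where B sits on A1. So U lies on both circle(Z, 61.44) and circle(H, 37.9); the above-ZK intersection is U = (42.0, 44.8). B is the foot of the tangent from U: B = (50.0, 8.51).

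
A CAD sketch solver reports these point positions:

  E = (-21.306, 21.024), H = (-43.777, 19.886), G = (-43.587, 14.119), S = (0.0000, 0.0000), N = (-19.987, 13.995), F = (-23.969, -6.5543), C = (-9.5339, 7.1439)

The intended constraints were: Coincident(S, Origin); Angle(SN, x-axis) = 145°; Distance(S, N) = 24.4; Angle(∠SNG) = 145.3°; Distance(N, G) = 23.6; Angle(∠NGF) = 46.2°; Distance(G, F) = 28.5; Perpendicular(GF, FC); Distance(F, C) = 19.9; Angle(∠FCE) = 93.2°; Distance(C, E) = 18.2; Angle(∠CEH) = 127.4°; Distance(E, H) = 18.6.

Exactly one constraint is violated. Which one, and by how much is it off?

Distance(E, H) = 18.6 — off by 3.90.

S = (0.00, 0.00) ✓; SN at 145.0° ✓; |SN| = 24.40 ✓; ∠SNG = 145.3° ✓; |NG| = 23.60 ✓; ∠NGF = 46.20° ✓; |GF| = 28.50 ✓; ∠(GF, FC) = 90.00° ✓; |FC| = 19.90 ✓; ∠FCE = 93.20° ✓; |CE| = 18.20 ✓; ∠CEH = 127.4° ✓; |EH| = 22.50 ✗.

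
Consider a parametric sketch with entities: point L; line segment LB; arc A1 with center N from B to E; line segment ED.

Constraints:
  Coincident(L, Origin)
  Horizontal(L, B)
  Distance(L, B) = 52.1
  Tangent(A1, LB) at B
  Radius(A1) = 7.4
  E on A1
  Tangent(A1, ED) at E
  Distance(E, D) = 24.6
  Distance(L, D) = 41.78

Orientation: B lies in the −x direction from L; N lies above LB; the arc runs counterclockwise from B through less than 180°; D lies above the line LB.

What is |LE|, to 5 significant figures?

45.833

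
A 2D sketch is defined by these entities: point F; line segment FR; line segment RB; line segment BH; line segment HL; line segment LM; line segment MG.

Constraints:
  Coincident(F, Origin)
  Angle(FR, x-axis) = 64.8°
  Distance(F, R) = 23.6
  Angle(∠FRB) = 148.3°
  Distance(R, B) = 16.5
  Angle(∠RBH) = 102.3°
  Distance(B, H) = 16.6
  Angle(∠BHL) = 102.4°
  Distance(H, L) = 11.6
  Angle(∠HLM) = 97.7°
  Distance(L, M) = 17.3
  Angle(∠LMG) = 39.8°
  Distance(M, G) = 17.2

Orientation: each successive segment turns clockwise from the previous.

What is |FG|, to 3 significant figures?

36.7

F is at the origin; FR runs at 64.8° with length 23.6, so R = (10.0, 21.4). ∠FRB = 148.3° gives RB at 33.1° from the x-axis; with |RB| = 16.5, B = (23.9, 30.4). ∠RBH = 102.3° gives BH at -44.6° from the x-axis; with |BH| = 16.6, H = (35.7, 18.7). ∠BHL = 102.4° gives HL at -122° from the x-axis; with |HL| = 11.6, L = (29.5, 8.89). ∠HLM = 97.7° gives LM at 156° from the x-axis; with |LM| = 17.3, M = (13.8, 16.1). ∠LMG = 39.8° gives MG at 15.3° from the x-axis; with |MG| = 17.2, G = (30.4, 20.6). Then |FG| = |G − F| = 36.7.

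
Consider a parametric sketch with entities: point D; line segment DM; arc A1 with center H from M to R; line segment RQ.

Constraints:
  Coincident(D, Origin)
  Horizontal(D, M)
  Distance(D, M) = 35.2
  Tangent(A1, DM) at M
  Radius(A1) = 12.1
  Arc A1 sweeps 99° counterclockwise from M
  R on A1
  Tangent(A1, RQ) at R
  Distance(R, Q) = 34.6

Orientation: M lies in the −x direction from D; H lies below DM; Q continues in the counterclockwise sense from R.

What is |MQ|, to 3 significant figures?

48.6

D is at the origin; D and M share the same y with |DM| = 35.2 and M on the −x side, so M = (-35.2, 0.00). Since A1 is tangent to DM there, HM ⟂ DM, so H = M + (0, -12.1) = (-35.2, -12.1). On A1, M sits at bearing 90° from H; a 99° counterclockwise sweep puts R at bearing 189°, so R = H + 12.1·(cos 189°, sin 189°) = (-47.2, -14.0). Tangency of A1 to RQ means the radius HR is perpendicular to RQ, so RQ runs along (−sin 189°, cos 189°); with |RQ| = 34.6, Q = (-41.7, -48.2). Then |MQ| = |Q − M| = 48.6.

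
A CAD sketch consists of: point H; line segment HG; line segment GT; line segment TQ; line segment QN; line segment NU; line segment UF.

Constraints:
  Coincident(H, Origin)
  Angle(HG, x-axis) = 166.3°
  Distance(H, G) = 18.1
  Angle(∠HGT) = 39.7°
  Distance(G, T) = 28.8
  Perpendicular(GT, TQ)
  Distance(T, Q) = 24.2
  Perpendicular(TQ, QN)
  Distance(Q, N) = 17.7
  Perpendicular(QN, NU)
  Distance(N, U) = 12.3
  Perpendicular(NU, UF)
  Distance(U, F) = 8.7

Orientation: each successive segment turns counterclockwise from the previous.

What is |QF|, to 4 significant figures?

15.24

H is at the origin; HG runs at 166.3° with length 18.1, so G = (-17.59, 4.287). ∠HGT = 39.7° gives GT at -53.40° from the x-axis; with |GT| = 28.8, T = (-0.4138, -18.83). GT ⟂ TQ, so TQ runs at 36.60°; with |TQ| = 24.2, Q = (19.01, -4.406). The perpendicularity gives QN at right angles to TQ, so QN runs at 126.6°; with |QN| = 17.7, N = (8.461, 9.804). QN ⟂ NU, so NU runs at -143.4°; with |NU| = 12.3, U = (-1.413, 2.471). NU ⟂ UF, so UF runs at -53.40°; with |UF| = 8.7, F = (3.774, -4.514). Then |QF| = |F − Q| = 15.24.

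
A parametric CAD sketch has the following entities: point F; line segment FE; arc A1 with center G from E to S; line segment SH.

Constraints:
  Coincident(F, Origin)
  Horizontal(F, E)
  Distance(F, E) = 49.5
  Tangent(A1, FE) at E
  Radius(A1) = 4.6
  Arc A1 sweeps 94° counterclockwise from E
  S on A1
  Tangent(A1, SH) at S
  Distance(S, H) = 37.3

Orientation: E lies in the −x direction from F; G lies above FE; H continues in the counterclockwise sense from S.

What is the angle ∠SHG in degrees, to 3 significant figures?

7.03°

F is at the origin; F and E share the same y with |FE| = 49.5 and E on the −x side, so E = (-49.5, 0.00). Tangency of A1 to FE means the radius GE is perpendicular to FE, so G = E + (0, 4.6) = (-49.5, 4.60). On A1, E sits at bearing -90° from G; a 94° counterclockwise sweep puts S at bearing 4°, so S = G + 4.6·(cos 4°, sin 4°) = (-44.9, 4.92). A1 meets SH tangentially, so GS is at right angles to SH, so SH runs along (−sin 4°, cos 4°); with |SH| = 37.3, H = (-47.5, 42.1). Then cos ∠SHG = HS·HG / (|HS||HG|), giving 7.03°.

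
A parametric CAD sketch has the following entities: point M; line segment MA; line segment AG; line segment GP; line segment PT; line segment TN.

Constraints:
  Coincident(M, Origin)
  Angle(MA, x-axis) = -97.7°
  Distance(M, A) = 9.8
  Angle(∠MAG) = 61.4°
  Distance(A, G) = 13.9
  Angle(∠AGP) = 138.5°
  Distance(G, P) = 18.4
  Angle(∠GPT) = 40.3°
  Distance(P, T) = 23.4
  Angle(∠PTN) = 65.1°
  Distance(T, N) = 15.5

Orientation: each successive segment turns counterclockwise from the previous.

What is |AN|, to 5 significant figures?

11.324

∠GPT = 40.3° gives PT at -157.90° from the x-axis; with |PT| = 23.4, T = (-1.4837, 2.7495). ∠PTN = 65.1° gives TN at -43.000° from the x-axis; with |TN| = 15.5, N = (9.8522, -7.8215). Then |AN| = |N − A| = 11.324.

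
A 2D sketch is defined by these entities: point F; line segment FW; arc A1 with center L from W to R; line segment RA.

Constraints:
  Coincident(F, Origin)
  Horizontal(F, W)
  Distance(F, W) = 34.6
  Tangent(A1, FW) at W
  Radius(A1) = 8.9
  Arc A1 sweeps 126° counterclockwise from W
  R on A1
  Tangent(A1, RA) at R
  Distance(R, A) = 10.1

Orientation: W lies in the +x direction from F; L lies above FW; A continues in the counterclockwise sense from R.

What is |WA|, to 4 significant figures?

22.34

F is at the origin; FW is horizontal with |FW| = 34.6 and W on the +x side, so W = (34.60, 0.000). Since A1 is tangent to FW there, LW ⟂ FW, so L = W + (0, 8.9) = (34.60, 8.900). On A1, W sits at bearing -90° from L; a 126° counterclockwise sweep puts R at bearing 36°, so R = L + 8.9·(cos 36°, sin 36°) = (41.80, 14.13). Since A1 is tangent to RA there, LR ⟂ RA, so RA runs along (−sin 36°, cos 36°); with |RA| = 10.1, A = (35.86, 22.30). Then |WA| = |A − W| = 22.34.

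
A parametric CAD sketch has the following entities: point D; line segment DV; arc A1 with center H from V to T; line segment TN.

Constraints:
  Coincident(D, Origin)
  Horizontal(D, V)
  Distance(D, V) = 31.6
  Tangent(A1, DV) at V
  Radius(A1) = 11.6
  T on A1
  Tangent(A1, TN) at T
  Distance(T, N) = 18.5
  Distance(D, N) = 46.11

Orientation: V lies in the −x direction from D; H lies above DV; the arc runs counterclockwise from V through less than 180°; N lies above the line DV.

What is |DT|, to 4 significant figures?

28.18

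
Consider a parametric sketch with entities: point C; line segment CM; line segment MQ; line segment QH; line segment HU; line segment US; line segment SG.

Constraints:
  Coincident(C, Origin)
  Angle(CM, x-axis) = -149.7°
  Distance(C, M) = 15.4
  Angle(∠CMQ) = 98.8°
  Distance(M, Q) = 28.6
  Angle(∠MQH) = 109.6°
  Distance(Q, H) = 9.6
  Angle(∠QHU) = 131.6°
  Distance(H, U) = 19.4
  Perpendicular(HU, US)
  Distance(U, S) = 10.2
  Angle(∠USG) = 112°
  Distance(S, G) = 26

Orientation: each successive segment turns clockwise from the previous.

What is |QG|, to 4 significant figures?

12.87

C is at the origin; CM runs at -149.7° with length 15.4, so M = (-13.30, -7.770). ∠CMQ = 98.8° gives MQ at 129.1° from the x-axis; with |MQ| = 28.6, Q = (-31.33, 14.43). ∠MQH = 109.6° gives QH at 58.70° from the x-axis; with |QH| = 9.6, H = (-26.35, 22.63). ∠QHU = 131.6° gives HU at 10.30° from the x-axis; with |HU| = 19.4, U = (-7.259, 26.10). HU is perpendicular to US, so US runs at -79.70°; with |US| = 10.2, S = (-5.435, 16.06). ∠USG = 112.0° gives SG at -147.7° from the x-axis; with |SG| = 26.0, G = (-27.41, 2.168). Then |QG| = |G − Q| = 12.87.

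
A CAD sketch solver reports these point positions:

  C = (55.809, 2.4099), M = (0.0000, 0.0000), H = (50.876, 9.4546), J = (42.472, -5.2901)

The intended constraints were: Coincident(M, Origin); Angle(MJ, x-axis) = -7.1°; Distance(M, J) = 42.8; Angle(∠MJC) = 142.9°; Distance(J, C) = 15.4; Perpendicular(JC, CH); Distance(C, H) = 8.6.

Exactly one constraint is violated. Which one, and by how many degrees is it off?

Perpendicular(JC, CH) — off by 5.00°.

M = (0.00, 0.00) ✓; MJ at -7.100° ✓; |MJ| = 42.80 ✓; ∠MJC = 142.9° ✓; |JC| = 15.40 ✓; ∠(JC, CH) = 95.00° ✗; |CH| = 8.600 ✓.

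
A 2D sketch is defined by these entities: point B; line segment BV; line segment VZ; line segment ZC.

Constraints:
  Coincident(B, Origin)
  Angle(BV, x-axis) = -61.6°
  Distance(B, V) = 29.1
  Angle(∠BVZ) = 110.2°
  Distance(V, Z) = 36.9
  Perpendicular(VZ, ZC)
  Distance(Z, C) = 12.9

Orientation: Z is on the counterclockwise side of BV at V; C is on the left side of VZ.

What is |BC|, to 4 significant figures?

49.11

B is at the origin; BV runs at -61.6° with length 29.1, so V = 29.1·(cos -61.6°, sin -61.6°) = (13.84, -25.60). ∠BVZ = 110.2°, so VZ runs at -61.6° + (180° − 110.2°) = 8.200° from the x-axis; with |VZ| = 36.9, Z = V + 36.9·(cos 8.200°, sin 8.200°) = (50.36, -20.33). VZ ⟂ ZC; with |ZC| = 12.9 on the left of VZ, C = Z + 12.9·(-0.1426, 0.9898) = (48.52, -7.567). Then |BC| = |C − B| = 49.11.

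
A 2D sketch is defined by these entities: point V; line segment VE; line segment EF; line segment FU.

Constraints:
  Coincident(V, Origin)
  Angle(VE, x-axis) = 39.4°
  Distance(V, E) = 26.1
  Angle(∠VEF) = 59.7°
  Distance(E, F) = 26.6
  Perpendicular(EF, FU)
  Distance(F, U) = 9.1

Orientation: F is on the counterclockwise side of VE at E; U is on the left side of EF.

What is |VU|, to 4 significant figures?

19.00

∠VEF = 59.7°, so EF runs at 39.4° + (180° − 59.7°) = 159.7° from the x-axis; with |EF| = 26.6, F = E + 26.6·(cos 159.7°, sin 159.7°) = (-4.779, 25.79). EF ⟂ FU; with |FU| = 9.1 on the left of EF, U = F + 9.1·(-0.3469, -0.9379) = (-7.937, 17.26). Then |VU| = |U − V| = 19.00.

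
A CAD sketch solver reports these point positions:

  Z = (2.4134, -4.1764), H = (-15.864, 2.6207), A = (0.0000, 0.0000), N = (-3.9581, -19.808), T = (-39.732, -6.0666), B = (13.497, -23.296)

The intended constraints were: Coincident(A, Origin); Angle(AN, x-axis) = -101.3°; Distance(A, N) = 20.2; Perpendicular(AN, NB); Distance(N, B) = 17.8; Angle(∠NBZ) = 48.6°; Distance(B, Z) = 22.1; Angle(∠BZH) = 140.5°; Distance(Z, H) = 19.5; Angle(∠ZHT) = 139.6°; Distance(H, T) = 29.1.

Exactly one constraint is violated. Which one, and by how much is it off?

Distance(H, T) = 29.1 — off by 3.70.

A = (0.00, 0.00) ✓; AN at -101.3° ✓; |AN| = 20.20 ✓; ∠(AN, NB) = 90.00° ✓; |NB| = 17.80 ✓; ∠NBZ = 48.60° ✓; |BZ| = 22.10 ✓; ∠BZH = 140.5° ✓; |ZH| = 19.50 ✓; ∠ZHT = 139.6° ✓; |HT| = 25.40 ✗.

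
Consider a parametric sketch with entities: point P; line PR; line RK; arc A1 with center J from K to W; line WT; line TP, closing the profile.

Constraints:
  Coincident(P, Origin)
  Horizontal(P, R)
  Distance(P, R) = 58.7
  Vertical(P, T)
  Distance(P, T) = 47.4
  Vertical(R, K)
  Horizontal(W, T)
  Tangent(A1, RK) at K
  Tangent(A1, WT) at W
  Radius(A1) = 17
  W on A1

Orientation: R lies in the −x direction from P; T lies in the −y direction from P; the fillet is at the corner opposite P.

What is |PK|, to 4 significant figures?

66.10

P is at the origin; PR is horizontal with |PR| = 58.7 and R on the −x side, so R = (-58.70, 0.000). P and T share the same x with |PT| = 47.4 and T on the −y side, so T = (0.000, -47.40). The virtual corner opposite P is at (-58.70, -47.40). Tangency of A1 to RK means the radius JK is perpendicular to RK and A1 meets WT tangentially, so JW is at right angles to WT, with radius 17.0, so the center J sits 17.0 in from both sides at J = (-41.70, -30.40). That places the tangent points at K = (-58.70, -30.40) on RK and W = (-41.70, -47.40) on WT. Then |PK| = |K − P| = 66.10.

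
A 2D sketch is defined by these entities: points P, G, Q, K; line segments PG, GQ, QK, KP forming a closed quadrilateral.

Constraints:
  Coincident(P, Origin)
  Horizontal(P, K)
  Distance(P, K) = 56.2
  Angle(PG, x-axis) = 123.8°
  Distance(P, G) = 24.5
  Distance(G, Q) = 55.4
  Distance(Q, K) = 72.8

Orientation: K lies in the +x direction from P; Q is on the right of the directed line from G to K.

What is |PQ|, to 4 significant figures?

35.59

Checks: |GQ| = 55.40 ✓; |QK| = 72.80 ✓.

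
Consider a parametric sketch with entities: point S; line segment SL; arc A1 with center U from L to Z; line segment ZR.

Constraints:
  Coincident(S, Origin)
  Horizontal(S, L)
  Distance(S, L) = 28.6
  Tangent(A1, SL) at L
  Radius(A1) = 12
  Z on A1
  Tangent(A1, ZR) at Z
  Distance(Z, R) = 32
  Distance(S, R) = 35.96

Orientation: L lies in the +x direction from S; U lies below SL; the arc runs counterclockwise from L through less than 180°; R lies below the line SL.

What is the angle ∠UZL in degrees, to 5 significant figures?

57.728°

Checks: |UL| = 12.00 ✓; |UZ| = 12.00 ✓; ∠(UZ, ZR) = 90.00° ✓; |ZR| = 32.00 ✓; |SR| = 35.96 ✓.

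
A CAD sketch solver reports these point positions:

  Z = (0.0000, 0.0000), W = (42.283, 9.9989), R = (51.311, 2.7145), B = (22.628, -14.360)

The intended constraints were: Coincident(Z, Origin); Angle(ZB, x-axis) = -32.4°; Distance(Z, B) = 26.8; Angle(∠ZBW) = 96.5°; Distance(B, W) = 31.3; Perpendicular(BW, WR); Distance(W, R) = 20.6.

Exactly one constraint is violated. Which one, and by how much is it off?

Distance(W, R) = 20.6 — off by 9.00.

Z = (0.00, 0.00) ✓; ZB at -32.40° ✓; |ZB| = 26.80 ✓; ∠ZBW = 96.50° ✓; |BW| = 31.30 ✓; ∠(BW, WR) = 90.00° ✓; |WR| = 11.60 ✗.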